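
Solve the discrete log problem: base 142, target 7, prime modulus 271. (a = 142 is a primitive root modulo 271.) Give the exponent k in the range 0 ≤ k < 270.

62

Baby-step giant-step with m = ceil(sqrt(270)) = 17.
Baby table (142^j mod 271 for j=0..16):
  0:1  1:142  2:110  3:173  4:176  5:60  6:119  7:96
  8:82  9:262  10:77  11:94  12:69  13:42  14:2  15:13
  16:220
Giant step factor: 142^(-17) ≡ 159 (mod 271).
Scan 7·159^i mod 271 for i = 0, 1, …:
  i=0: 7   i=1: 29   i=2: 4   i=3: 94
Match at i=3, j=11: k = 3·17 + 11 = 62.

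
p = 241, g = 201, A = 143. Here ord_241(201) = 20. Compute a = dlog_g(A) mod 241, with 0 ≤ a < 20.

14

Successive powers of 201 modulo 241:
  201^0=1  201^1=201  201^2=154  201^3=106  201^4=98  201^5=177
  201^6=150  201^7=25  201^8=205  201^9=235  201^10=240  201^11=40
  201^12=87  201^13=135  201^14=143
So 201^14 ≡ 143 (mod 241), giving a = 14.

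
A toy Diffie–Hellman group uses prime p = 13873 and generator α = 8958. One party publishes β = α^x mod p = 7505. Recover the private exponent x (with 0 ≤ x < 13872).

9091

Baby-step giant-step with m = ceil(sqrt(13872)) = 118.
Baby table (8958^j mod 13873 for j=0..117):
  0:1  1:8958  2:4332  3:3275  4:9928  5:9094  6:1796  7:9761
  8:11392  9:13621  10:3883  11:4303  12:7080  13:9157  14:11230  15:5217
  16:9622  17:927  18:8012  19:6467  20:11611  21:5457  22:9227  23:132
  24:3251  25:3031  26:2237  27:6434  28:7330  29:1231  30:12136  31:5460
  32:8355  33:13128  34:13076  35:5069  36:1773  37:11822  38:8867  39:7661
  40:11380  41:3236  42:7391  43:6622  44:12801  45:11013  46:3551  47:12942
  48:11648  49:3951  50:3035  51:10323  52:9889  53:6557  54:13197  55:6893
  56:12644  57:5780  58:3204  59:12068  60:6728  61:5112  62:12396  63:3876
  64:10962  65:4502  66:105  67:11099  68:10924  69:10923  70:1965  71:11506
  72:8231  73:12176  74:3082  75:1286  76:5398  77:7879  78:8131  79:4248
  80:13818  81:6738  82:11454  83:224  84:8880  85:13131  86:12204  87:4192
  88:11598  89:13860  90:8403  91:13049  92:12917  93:9666  94:6635  95:4398
  96:11837  97:4507  98:3276  99:5013  100:13426  101:5071  102:5816  103:6613
  104:1544  105:13644  106:1822  107:6828  108:13040  109:1660  110:12297  111:4906
  112:12157  113:13229  114:2216  115:12538  116:13469  117:1821
Giant step factor: 8958^(-118) ≡ 6689 (mod 13873).
Scan 7505·6689^i mod 13873 for i = 0, 1, …:
  i=0: 7505   i=1: 8431   i=2: 1214   i=3: 4741
  i=4: 12744   i=5: 8904   i=6: 2067   i=7: 8655
  i=8: 1266   i=9: 5744     …   i=76: 10361
  i=77: 9094
Match at i=77, j=5: x = 77·118 + 5 = 9091.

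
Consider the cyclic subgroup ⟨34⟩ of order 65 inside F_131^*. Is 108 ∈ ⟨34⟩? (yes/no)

108 ∈ ⟨34⟩ iff 108^65 ≡ 1 (mod 131), since |⟨34⟩| = 65.
108^65 mod 131 = 1.
Since 1 = 1, 108 lies in the subgroup.

yes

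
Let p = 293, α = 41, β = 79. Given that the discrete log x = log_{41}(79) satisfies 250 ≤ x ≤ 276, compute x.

Compute 41^250 mod 293 = 234, then multiply by 41 repeatedly:
  41^250=234  41^251=218  41^252=148  41^253=208  41^254=31
  41^255=99  41^256=250  41^257=288  41^258=88  41^259=92
  41^260=256  41^261=241  41^262=212  41^263=195  41^264=84
  41^265=221  41^266=271  41^267=270  41^268=229  41^269=13
  41^270=240  41^271=171  41^272=272  41^273=18  41^274=152
  41^275=79
Found 79 at exponent 275.

275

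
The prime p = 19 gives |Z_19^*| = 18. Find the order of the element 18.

2

The order of 18 must divide p − 1 = 18 = 2 · 3^2.
Divisors: 1, 2, 3, 6, 9, 18.
Check each in increasing order: 18^1 ≡ 18;  18^2 ≡ 1.
Smallest exponent giving 1 is 2.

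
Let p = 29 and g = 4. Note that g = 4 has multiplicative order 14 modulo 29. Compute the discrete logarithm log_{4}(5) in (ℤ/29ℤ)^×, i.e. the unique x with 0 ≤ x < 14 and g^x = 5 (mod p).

11

Successive powers of 4 modulo 29:
  4^0=1  4^1=4  4^2=16  4^3=6  4^4=24  4^5=9
  4^6=7  4^7=28  4^8=25  4^9=13  4^10=23  4^11=5
So 4^11 ≡ 5 (mod 29), giving x = 11.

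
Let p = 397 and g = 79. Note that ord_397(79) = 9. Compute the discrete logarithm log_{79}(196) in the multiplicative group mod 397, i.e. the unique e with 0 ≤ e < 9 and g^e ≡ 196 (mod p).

Successive powers of 79 modulo 397:
  79^0=1  79^1=79  79^2=286  79^3=362  79^4=14  79^5=312
  79^6=34  79^7=304  79^8=196
So 79^8 ≡ 196 (mod 397), giving e = 8.

8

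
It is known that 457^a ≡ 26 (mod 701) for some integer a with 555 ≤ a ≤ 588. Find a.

579

Compute 457^555 mod 701 = 654, then multiply by 457 repeatedly:
  457^555=654  457^556=252  457^557=200  457^558=270  457^559=14
  457^560=89  457^561=15  457^562=546  457^563=667  457^564=585
  457^565=264  457^566=76  457^567=383  457^568=482  457^569=160
  457^570=216  457^571=572  457^572=632  457^573=12  457^574=577
  457^575=113  457^576=468  457^577=71  457^578=201  457^579=26
Found 26 at exponent 579.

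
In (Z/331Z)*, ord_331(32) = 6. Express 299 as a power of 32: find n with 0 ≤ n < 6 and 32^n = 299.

4

Successive powers of 32 modulo 331:
  32^0=1  32^1=32  32^2=31  32^3=330  32^4=299
So 32^4 ≡ 299 (mod 331), giving n = 4.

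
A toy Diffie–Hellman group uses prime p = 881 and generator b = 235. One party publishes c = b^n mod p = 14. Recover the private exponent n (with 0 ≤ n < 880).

751

Baby-step giant-step with m = ceil(sqrt(880)) = 30.
Baby table (235^j mod 881 for j=0..29):
  0:1  1:235  2:603  3:745  4:637  5:806  6:876  7:587
  8:509  9:680  10:339  11:375  12:25  13:589  14:98  15:124
  16:67  17:768  18:756  19:579  20:391  21:261  22:546  23:565
  24:625  25:629  26:688  27:457  28:794  29:699
Giant step factor: 235^(-30) ≡ 605 (mod 881).
Scan 14·605^i mod 881 for i = 0, 1, …:
  i=0: 14   i=1: 541   i=2: 454   i=3: 679
  i=4: 249   i=5: 875   i=6: 775   i=7: 183
  i=8: 590   i=9: 145     …   i=24: 379
  i=25: 235
Match at i=25, j=1: n = 25·30 + 1 = 751.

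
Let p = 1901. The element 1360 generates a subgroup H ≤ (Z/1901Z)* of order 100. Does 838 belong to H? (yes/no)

yes

838 ∈ ⟨1360⟩ iff 838^100 ≡ 1 (mod 1901), since |⟨1360⟩| = 100.
838^100 mod 1901 = 1.
Since 1 = 1, 838 lies in the subgroup.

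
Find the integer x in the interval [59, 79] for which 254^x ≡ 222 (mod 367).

63

Compute 254^59 mod 367 = 250, then multiply by 254 repeatedly:
  254^59=250  254^60=9  254^61=84  254^62=50  254^63=222
Found 222 at exponent 63.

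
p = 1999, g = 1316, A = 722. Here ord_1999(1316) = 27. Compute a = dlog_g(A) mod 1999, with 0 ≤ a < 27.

2

Successive powers of 1316 modulo 1999:
  1316^0=1  1316^1=1316  1316^2=722
So 1316^2 ≡ 722 (mod 1999), giving a = 2.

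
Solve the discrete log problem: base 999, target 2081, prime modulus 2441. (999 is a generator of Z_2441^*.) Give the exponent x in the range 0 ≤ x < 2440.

470

Baby-step giant-step with m = ceil(sqrt(2440)) = 50.
Baby table (999^j mod 2441 for j=0..49):
  0:1  1:999  2:2073  3:959  4:1169  5:1033  6:1865  7:652
  8:2042  9:1723  10:372  11:596  12:2241  13:362  14:370  15:1039
  16:536  17:885  18:473  19:1414  20:1688  21:2022  22:1271  23:409
  24:944  25:830  26:1671  27:2126  28:204  29:1193  30:599  31:356
  32:1699  33:806  34:2105  35:1194  36:1598  37:2429  38:217  39:1975
  40:697  41:618  42:2250  43:2030  44:1940  45:2347  46:1293  47:418
  48:171  49:2400
Giant step factor: 999^(-50) ≡ 549 (mod 2441).
Scan 2081·549^i mod 2441 for i = 0, 1, …:
  i=0: 2081   i=1: 81   i=2: 531   i=3: 1040
  i=4: 2207   i=5: 907   i=6: 2420   i=7: 676
  i=8: 92   i=9: 1688
Match at i=9, j=20: x = 9·50 + 20 = 470.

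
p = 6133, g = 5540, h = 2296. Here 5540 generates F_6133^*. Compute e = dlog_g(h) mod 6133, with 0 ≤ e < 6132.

2108

Baby-step giant-step with m = ceil(sqrt(6132)) = 79.
Baby table (5540^j mod 6133 for j=0..78):
  0:1  1:5540  2:2068  3:276  4:1923  5:399  6:2580  7:3310
  8:5863  9:652  10:5876  11:5209  12:2095  13:2664  14:2562  15:1718
  16:5437  17:1817  18:1927  19:4160  20:4719  21:4414  22:1289  23:2248
  24:3930  25:50  26:1015  27:5272  28:1534  29:4155  30:1551  31:207
  32:6042  33:4899  34:1935  35:5549  36:2864  37:489  38:4407  39:5440
  40:38  41:1998  42:4988  43:4355  44:5611  45:2896  46:6045  47:3120
  48:2006  49:244  50:2500  51:1686  52:6014  53:3104  54:5361  55:3954
  56:4217  57:1583  58:5763  59:4755  60:1465  61:2141  62:6051  63:5695
  64:2148  65:1900  66:1772  67:4080  68:3095  69:4565  70:3741  71:1733
  72:2675  73:2172  74:6067  75:2340  76:4571  77:183  78:1875
Giant step factor: 5540^(-79) ≡ 4353 (mod 6133).
Scan 2296·4353^i mod 6133 for i = 0, 1, …:
  i=0: 2296   i=1: 3831   i=2: 716   i=3: 1184
  i=4: 2232   i=5: 1224   i=6: 4628   i=7: 4912
  i=8: 2298   i=9: 271     …   i=25: 5086
  i=26: 5361
Match at i=26, j=54: e = 26·79 + 54 = 2108.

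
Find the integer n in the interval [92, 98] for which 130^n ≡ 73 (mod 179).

Compute 130^92 mod 179 = 46, then multiply by 130 repeatedly:
  130^92=46  130^93=73
Found 73 at exponent 93.

93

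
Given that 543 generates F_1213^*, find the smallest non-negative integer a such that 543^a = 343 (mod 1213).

1140

Baby-step giant-step with m = ceil(sqrt(1212)) = 35.
Baby table (543^j mod 1213 for j=0..34):
  0:1  1:543  2:90  3:350  4:822  5:1175  6:1200  7:219
  8:43  9:302  10:231  11:494  12:169  13:792  14:654  15:926
  16:636  17:856  18:229  19:621  20:1202  21:92  22:223  23:1002
  24:662  25:418  26:143  27:17  28:740  29:317  30:1098  31:631
  32:567  33:992  34:84
Giant step factor: 543^(-35) ≡ 531 (mod 1213).
Scan 343·531^i mod 1213 for i = 0, 1, …:
  i=0: 343   i=1: 183   i=2: 133   i=3: 269
  i=4: 918   i=5: 1045   i=6: 554   i=7: 628
  i=8: 1106   i=9: 194     …   i=31: 450
  i=32: 1202
Match at i=32, j=20: a = 32·35 + 20 = 1140.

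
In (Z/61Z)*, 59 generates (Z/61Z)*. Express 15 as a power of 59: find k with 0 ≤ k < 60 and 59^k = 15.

Successive powers of 59 modulo 61:
  59^0=1  59^1=59  59^2=4  59^3=53  59^4=16  59^5=29
  59^6=3  59^7=55  59^8=12  59^9=37  59^10=48  59^11=26
  59^12=9  59^13=43  59^14=36  59^15=50  59^16=22  59^17=17
  59^18=27  59^19=7  59^20=47  59^21=28  59^22=5  59^23=51
  59^24=20  59^25=21  59^26=19  59^27=23  59^28=15
So 59^28 ≡ 15 (mod 61), giving k = 28.

28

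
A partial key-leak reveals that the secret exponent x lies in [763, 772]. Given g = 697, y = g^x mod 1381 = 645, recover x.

Compute 697^763 mod 1381 = 1232, then multiply by 697 repeatedly:
  697^763=1232  697^764=1103  697^765=955  697^766=1374  697^767=645
Found 645 at exponent 767.

767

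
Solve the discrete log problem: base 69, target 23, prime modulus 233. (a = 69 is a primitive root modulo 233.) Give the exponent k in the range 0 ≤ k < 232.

40

Baby-step giant-step with m = ceil(sqrt(232)) = 16.
Baby table (69^j mod 233 for j=0..15):
  0:1  1:69  2:101  3:212  4:182  5:209  6:208  7:139
  8:38  9:59  10:110  11:134  12:159  13:20  14:215  15:156
Giant step factor: 69^(-16) ≡ 76 (mod 233).
Scan 23·76^i mod 233 for i = 0, 1, …:
  i=0: 23   i=1: 117   i=2: 38
Match at i=2, j=8: k = 2·16 + 8 = 40.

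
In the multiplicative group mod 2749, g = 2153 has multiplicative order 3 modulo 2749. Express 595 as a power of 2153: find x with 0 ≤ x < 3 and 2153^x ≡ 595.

Successive powers of 2153 modulo 2749:
  2153^0=1  2153^1=2153  2153^2=595
So 2153^2 ≡ 595 (mod 2749), giving x = 2.

2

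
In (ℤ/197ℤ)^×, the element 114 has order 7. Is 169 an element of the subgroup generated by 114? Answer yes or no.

no

169 ∈ ⟨114⟩ iff 169^7 ≡ 1 (mod 197), since |⟨114⟩| = 7.
169^7 mod 197 = 19.
Since 19 ≠ 1, 169 does not lie in the subgroup.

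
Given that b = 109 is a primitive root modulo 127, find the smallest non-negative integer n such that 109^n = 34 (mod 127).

Successive powers of 109 modulo 127:
  109^0=1  109^1=109  109^2=70  109^3=10  109^4=74  109^5=65
  109^6=100  109^7=105  109^8=15  109^9=111  109^10=34
So 109^10 ≡ 34 (mod 127), giving n = 10.

10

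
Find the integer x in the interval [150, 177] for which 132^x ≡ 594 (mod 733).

156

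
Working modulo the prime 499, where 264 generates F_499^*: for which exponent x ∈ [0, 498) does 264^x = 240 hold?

Baby-step giant-step with m = ceil(sqrt(498)) = 23.
Baby table (264^j mod 499 for j=0..22):
  0:1  1:264  2:335  3:117  4:449  5:273  6:216  7:138
  8:5  9:322  10:178  11:86  12:249  13:367  14:82  15:191
  16:25  17:113  18:391  19:430  20:247  21:338  22:410
Giant step factor: 264^(-23) ≡ 58 (mod 499).
Scan 240·58^i mod 499 for i = 0, 1, …:
  i=0: 240   i=1: 447   i=2: 477   i=3: 221
  i=4: 343   i=5: 433   i=6: 164   i=7: 31
  i=8: 301   i=9: 492     …   i=15: 436
  i=16: 338
Match at i=16, j=21: x = 16·23 + 21 = 389.

389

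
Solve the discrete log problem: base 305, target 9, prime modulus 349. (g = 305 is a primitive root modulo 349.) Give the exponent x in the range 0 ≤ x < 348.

Baby-step giant-step with m = ceil(sqrt(348)) = 19.
Baby table (305^j mod 349 for j=0..18):
  0:1  1:305  2:191  3:321  4:185  5:236  6:86  7:55
  8:23  9:35  10:205  11:54  12:67  13:193  14:233  15:218
  16:180  17:107  18:178
Giant step factor: 305^(-19) ≡ 315 (mod 349).
Scan 9·315^i mod 349 for i = 0, 1, …:
  i=0: 9   i=1: 43   i=2: 283   i=3: 150
  i=4: 135   i=5: 296   i=6: 57   i=7: 156
  i=8: 280   i=9: 252     …   i=15: 200
  i=16: 180
Match at i=16, j=16: x = 16·19 + 16 = 320.

320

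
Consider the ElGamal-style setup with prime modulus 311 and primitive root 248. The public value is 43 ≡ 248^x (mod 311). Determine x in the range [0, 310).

181

Baby-step giant-step with m = ceil(sqrt(310)) = 18.
Baby table (248^j mod 311 for j=0..17):
  0:1  1:248  2:237  3:308  4:189  5:222  6:9  7:55
  8:267  9:284  10:146  11:132  12:81  13:184  14:226  15:68
  16:70  17:255
Giant step factor: 248^(-18) ≡ 218 (mod 311).
Scan 43·218^i mod 311 for i = 0, 1, …:
  i=0: 43   i=1: 44   i=2: 262   i=3: 203
  i=4: 92   i=5: 152   i=6: 170   i=7: 51
  i=8: 233   i=9: 101   i=10: 248
Match at i=10, j=1: x = 10·18 + 1 = 181.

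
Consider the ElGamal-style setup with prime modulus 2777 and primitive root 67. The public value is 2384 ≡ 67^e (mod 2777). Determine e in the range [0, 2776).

1852

Baby-step giant-step with m = ceil(sqrt(2776)) = 53.
Baby table (67^j mod 2777 for j=0..52):
  0:1  1:67  2:1712  3:847  4:1209  5:470  6:943  7:2087
  8:979  9:1722  10:1517  11:1667  12:609  13:1925  14:1233  15:2078
  16:376  17:199  18:2225  19:1894  20:1933  21:1769  22:1889  23:1598
  24:1540  25:431  26:1107  27:1967  28:1270  29:1780  30:2626  31:991
  32:2526  33:2622  34:723  35:1232  36:2011  37:1441  38:2129  39:1016
  40:1424  41:990  42:2459  43:910  44:2653  45:23  46:1541  47:498
  48:42  49:37  50:2479  51:2250  52:792
Giant step factor: 67^(-53) ≡ 2491 (mod 2777).
Scan 2384·2491^i mod 2777 for i = 0, 1, …:
  i=0: 2384   i=1: 1318   i=2: 724   i=3: 1211
  i=4: 779   i=5: 2143   i=6: 819   i=7: 1811
  i=8: 1353   i=9: 1822     …   i=33: 1943
  i=34: 2479
Match at i=34, j=50: e = 34·53 + 50 = 1852.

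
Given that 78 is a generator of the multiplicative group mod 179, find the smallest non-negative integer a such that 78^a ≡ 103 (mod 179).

23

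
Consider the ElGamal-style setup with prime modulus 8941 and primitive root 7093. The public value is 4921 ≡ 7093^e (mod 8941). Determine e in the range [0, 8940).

5235

Baby-step giant-step with m = ceil(sqrt(8940)) = 95.
Baby table (7093^j mod 8941 for j=0..94):
  0:1  1:7093  2:8583  3:8891  4:2990  5:18  6:2500  7:2497
  8:8041  9:174  10:324  11:295  12:241  13:1682  14:3132  15:5832
  16:5310  17:4338  18:3453  19:2730  20:6625  21:6170  22:6556  23:8508
  24:4435  25:3017  26:3768  27:1775  28:1147  29:8302  30:660  31:5237
  32:5127  33:2764  34:6380  35:2939  36:4856  37:2876  38:5047  39:7548
  40:8197  41:6939  42:7063  43:1436  44:1749  45:4490  46:8669  47:1960
  48:7966  49:4659  50:351  51:4045  52:8457  53:332  54:3393  55:6318
  56:1282  57:229  58:5976  59:7428  60:6432  61:5194  62:4122  63:276
  64:8530  65:8484  66:4082  67:2668  68:4968  69:1543  70:715  71:1948
  72:3319  73:14  74:951  75:3929  76:8241  77:6096  78:252  79:8177
  80:8135  81:5282  82:2436  83:4536  84:4130  85:3374  86:5666  87:8084
  88:1179  89:2812  90:7086  91:3637  92:2456  93:3340  94:5911
Giant step factor: 7093^(-95) ≡ 3077 (mod 8941).
Scan 4921·3077^i mod 8941 for i = 0, 1, …:
  i=0: 4921   i=1: 4804   i=2: 2435   i=3: 8878
  i=4: 2851   i=5: 1406   i=6: 7759   i=7: 1973
  i=8: 8923   i=9: 7201     …   i=54: 250
  i=55: 324
Match at i=55, j=10: e = 55·95 + 10 = 5235.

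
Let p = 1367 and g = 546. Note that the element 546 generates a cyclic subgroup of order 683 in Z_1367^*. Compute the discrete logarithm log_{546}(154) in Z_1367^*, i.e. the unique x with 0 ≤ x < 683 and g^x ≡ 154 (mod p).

185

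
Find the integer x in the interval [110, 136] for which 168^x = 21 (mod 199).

Compute 168^110 mod 199 = 175, then multiply by 168 repeatedly:
  168^110=175  168^111=147  168^112=20  168^113=176  168^114=116
  168^115=185  168^116=36  168^117=78  168^118=169  168^119=134
  168^120=25  168^121=21
Found 21 at exponent 121.

121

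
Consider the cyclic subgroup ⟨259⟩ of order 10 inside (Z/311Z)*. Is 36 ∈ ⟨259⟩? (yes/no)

⟨259⟩ has order 10; its elements mod 311 are {1, 6, 36, 52, 95, 216, 259, 275, 305, 310}.
36 is in this set.

yes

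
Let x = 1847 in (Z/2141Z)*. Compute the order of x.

1070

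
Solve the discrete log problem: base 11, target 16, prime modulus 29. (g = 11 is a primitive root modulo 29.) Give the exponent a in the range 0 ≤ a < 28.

8

Successive powers of 11 modulo 29:
  11^0=1  11^1=11  11^2=5  11^3=26  11^4=25  11^5=14
  11^6=9  11^7=12  11^8=16
So 11^8 ≡ 16 (mod 29), giving a = 8.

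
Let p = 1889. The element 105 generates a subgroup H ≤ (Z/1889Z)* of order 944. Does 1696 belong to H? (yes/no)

1696 ∈ ⟨105⟩ iff 1696^944 ≡ 1 (mod 1889), since |⟨105⟩| = 944.
1696^944 mod 1889 = 1888.
Since 1888 ≠ 1, 1696 does not lie in the subgroup.

no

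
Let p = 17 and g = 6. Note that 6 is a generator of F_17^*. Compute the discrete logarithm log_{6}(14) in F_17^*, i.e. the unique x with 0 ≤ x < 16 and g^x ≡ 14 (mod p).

7

Successive powers of 6 modulo 17:
  6^0=1  6^1=6  6^2=2  6^3=12  6^4=4  6^5=7
  6^6=8  6^7=14
So 6^7 ≡ 14 (mod 17), giving x = 7.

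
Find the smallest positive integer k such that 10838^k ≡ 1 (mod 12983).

12982

The order of 10838 must divide p − 1 = 12982 = 2 · 6491.
Divisors: 1, 2, 6491, 12982.
Check each in increasing order: 10838^1 ≡ 10838;  10838^2 ≡ 5043;  10838^6491 ≡ 12982;  10838^12982 ≡ 1.
Smallest exponent giving 1 is 12982.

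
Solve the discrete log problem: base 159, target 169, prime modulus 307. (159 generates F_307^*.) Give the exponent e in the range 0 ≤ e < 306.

Baby-step giant-step with m = ceil(sqrt(306)) = 18.
Baby table (159^j mod 307 for j=0..17):
  0:1  1:159  2:107  3:128  4:90  5:188  6:113  7:161
  8:118  9:35  10:39  11:61  12:182  13:80  14:133  15:271
  16:109  17:139
Giant step factor: 159^(-18) ≡ 102 (mod 307).
Scan 169·102^i mod 307 for i = 0, 1, …:
  i=0: 169   i=1: 46   i=2: 87   i=3: 278
  i=4: 112   i=5: 65   i=6: 183   i=7: 246
  i=8: 225   i=9: 232     …   i=15: 293
  i=16: 107
Match at i=16, j=2: e = 16·18 + 2 = 290.

290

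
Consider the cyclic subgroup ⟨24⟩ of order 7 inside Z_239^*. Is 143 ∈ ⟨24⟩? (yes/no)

⟨24⟩ has order 7; its elements mod 239 are {1, 10, 24, 44, 98, 100, 201}.
143 is not in this set.

no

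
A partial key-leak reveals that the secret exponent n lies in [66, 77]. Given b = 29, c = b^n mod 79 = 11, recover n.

70

Compute 29^66 mod 79 = 64, then multiply by 29 repeatedly:
  29^66=64  29^67=39  29^68=25  29^69=14  29^70=11
Found 11 at exponent 70.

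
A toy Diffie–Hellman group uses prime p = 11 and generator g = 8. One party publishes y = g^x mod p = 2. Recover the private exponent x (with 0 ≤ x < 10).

7

Successive powers of 8 modulo 11:
  8^0=1  8^1=8  8^2=9  8^3=6  8^4=4  8^5=10
  8^6=3  8^7=2
So 8^7 ≡ 2 (mod 11), giving x = 7.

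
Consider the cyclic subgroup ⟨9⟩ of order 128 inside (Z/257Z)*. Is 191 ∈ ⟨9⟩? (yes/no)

no

191 ∈ ⟨9⟩ iff 191^128 ≡ 1 (mod 257), since |⟨9⟩| = 128.
191^128 mod 257 = 256.
Since 256 ≠ 1, 191 does not lie in the subgroup.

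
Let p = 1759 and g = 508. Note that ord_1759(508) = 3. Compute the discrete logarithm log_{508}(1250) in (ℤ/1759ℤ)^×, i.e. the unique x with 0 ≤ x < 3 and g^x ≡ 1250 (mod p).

Successive powers of 508 modulo 1759:
  508^0=1  508^1=508  508^2=1250
So 508^2 ≡ 1250 (mod 1759), giving x = 2.

2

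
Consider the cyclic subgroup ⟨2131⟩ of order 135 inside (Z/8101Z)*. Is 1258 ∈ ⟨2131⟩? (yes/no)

1258 ∈ ⟨2131⟩ iff 1258^135 ≡ 1 (mod 8101), since |⟨2131⟩| = 135.
1258^135 mod 8101 = 1.
Since 1 = 1, 1258 lies in the subgroup.

yes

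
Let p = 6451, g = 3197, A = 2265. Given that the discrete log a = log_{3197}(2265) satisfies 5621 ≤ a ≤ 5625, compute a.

Compute 3197^5621 mod 6451 = 6013, then multiply by 3197 repeatedly:
  3197^5621=6013  3197^5622=6032  3197^5623=2265
Found 2265 at exponent 5623.

5623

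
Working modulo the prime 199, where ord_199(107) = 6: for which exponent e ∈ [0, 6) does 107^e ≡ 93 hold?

5

Successive powers of 107 modulo 199:
  107^0=1  107^1=107  107^2=106  107^3=198  107^4=92  107^5=93
So 107^5 ≡ 93 (mod 199), giving e = 5.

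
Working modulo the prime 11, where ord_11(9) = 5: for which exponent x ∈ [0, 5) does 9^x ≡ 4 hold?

Successive powers of 9 modulo 11:
  9^0=1  9^1=9  9^2=4
So 9^2 ≡ 4 (mod 11), giving x = 2.

2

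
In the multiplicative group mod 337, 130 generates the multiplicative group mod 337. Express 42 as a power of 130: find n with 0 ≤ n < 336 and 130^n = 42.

312

Baby-step giant-step with m = ceil(sqrt(336)) = 19.
Baby table (130^j mod 337 for j=0..18):
  0:1  1:130  2:50  3:97  4:141  5:132  6:310  7:197
  8:335  9:77  10:237  11:143  12:55  13:73  14:54  15:280
  16:4  17:183  18:200
Giant step factor: 130^(-19) ≡ 152 (mod 337).
Scan 42·152^i mod 337 for i = 0, 1, …:
  i=0: 42   i=1: 318   i=2: 145   i=3: 135
  i=4: 300   i=5: 105   i=6: 121   i=7: 194
  i=8: 169   i=9: 76     …   i=15: 235
  i=16: 335
Match at i=16, j=8: n = 16·19 + 8 = 312.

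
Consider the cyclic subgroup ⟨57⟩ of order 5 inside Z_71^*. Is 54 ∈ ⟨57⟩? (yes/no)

yes

⟨57⟩ has order 5; its elements mod 71 are {1, 5, 25, 54, 57}.
54 is in this set.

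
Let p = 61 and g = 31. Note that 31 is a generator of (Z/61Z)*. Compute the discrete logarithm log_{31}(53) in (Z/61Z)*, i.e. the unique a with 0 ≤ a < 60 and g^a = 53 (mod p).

Baby-step giant-step with m = ceil(sqrt(60)) = 8.
Baby table (31^j mod 61 for j=0..7):
  0:1  1:31  2:46  3:23  4:42  5:21  6:41  7:51
Giant step factor: 31^(-8) ≡ 12 (mod 61).
Scan 53·12^i mod 61 for i = 0, 1, …:
  i=0: 53   i=1: 26   i=2: 7   i=3: 23
Match at i=3, j=3: a = 3·8 + 3 = 27.

27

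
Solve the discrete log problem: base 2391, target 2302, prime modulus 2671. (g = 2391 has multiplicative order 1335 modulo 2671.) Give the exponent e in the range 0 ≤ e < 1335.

Baby-step giant-step with m = ceil(sqrt(1335)) = 37.
Baby table (2391^j mod 2671 for j=0..36):
  0:1  1:2391  2:941  3:949  4:1380  5:895  6:474  7:830
  8:2648  9:1098  10:2396  11:2212  12:312  13:783  14:2453  15:2278
  16:529  17:1456  18:983  19:2544  20:837  21:688  22:2343  23:1026
  24:1188  25:1235  26:1430  27:250  28:2117  29:202  30:2202  31:441
  32:2057  33:976  34:1833  35:2263  36:2058
Giant step factor: 2391^(-37) ≡ 1631 (mod 2671).
Scan 2302·1631^i mod 2671 for i = 0, 1, …:
  i=0: 2302   i=1: 1807   i=2: 1104   i=3: 370
  i=4: 2495   i=5: 1412   i=6: 570   i=7: 162
  i=8: 2464   i=9: 1600     …   i=35: 103
  i=36: 2391
Match at i=36, j=1: e = 36·37 + 1 = 1333.

1333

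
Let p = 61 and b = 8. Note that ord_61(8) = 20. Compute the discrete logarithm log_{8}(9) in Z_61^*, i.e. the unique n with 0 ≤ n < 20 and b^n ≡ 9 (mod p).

4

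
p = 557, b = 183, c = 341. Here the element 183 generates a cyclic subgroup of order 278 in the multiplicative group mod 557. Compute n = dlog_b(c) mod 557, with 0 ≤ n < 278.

163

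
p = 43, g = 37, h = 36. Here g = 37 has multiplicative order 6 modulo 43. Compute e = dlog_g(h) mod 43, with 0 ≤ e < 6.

2

Successive powers of 37 modulo 43:
  37^0=1  37^1=37  37^2=36
So 37^2 ≡ 36 (mod 43), giving e = 2.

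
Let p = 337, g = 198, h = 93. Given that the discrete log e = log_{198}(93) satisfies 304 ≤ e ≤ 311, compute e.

305

Compute 198^304 mod 337 = 26, then multiply by 198 repeatedly:
  198^304=26  198^305=93
Found 93 at exponent 305.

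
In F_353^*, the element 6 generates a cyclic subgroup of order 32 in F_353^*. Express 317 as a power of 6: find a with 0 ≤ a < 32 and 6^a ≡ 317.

18

Successive powers of 6 modulo 353:
  6^0=1  6^1=6  6^2=36  6^3=216  6^4=237  6^5=10
  6^6=60  6^7=7  6^8=42  6^9=252  6^10=100  6^11=247
  6^12=70  6^13=67  6^14=49  6^15=294  6^16=352  6^17=347
  6^18=317
So 6^18 ≡ 317 (mod 353), giving a = 18.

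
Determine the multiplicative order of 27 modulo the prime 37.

The order of 27 must divide p − 1 = 36 = 2^2 · 3^2.
Divisors: 1, 2, 3, 4, 6, 9, 12, 18, 36.
Check each in increasing order: 27^1 ≡ 27;  27^2 ≡ 26;  27^3 ≡ 36;  27^4 ≡ 10;  27^6 ≡ 1.
Smallest exponent giving 1 is 6.

6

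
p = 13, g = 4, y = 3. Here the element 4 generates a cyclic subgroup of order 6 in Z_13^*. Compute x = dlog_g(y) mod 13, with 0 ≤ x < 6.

2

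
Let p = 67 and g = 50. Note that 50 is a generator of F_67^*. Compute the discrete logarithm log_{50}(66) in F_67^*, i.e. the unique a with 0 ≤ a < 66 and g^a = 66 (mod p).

33

Baby-step giant-step with m = ceil(sqrt(66)) = 9.
Baby table (50^j mod 67 for j=0..8):
  0:1  1:50  2:21  3:45  4:39  5:7  6:15  7:13
  8:47
Giant step factor: 50^(-9) ≡ 27 (mod 67).
Scan 66·27^i mod 67 for i = 0, 1, …:
  i=0: 66   i=1: 40   i=2: 8   i=3: 15
Match at i=3, j=6: a = 3·9 + 6 = 33.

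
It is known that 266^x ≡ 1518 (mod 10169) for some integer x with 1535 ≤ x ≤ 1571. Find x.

1541

Compute 266^1535 mod 10169 = 4236, then multiply by 266 repeatedly:
  266^1535=4236  266^1536=8186  266^1537=1310  266^1538=2714  266^1539=10094
  266^1540=388  266^1541=1518
Found 1518 at exponent 1541.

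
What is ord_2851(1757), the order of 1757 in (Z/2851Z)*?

The order of 1757 must divide p − 1 = 2850 = 2 · 3 · 5^2 · 19.
Divisors: 1, 2, 3, 5, 6, 10, 15, 19, 25, 30, 38, 50, 57, 75, 95, 114, 150, 190, 285, 475, 570, 950, 1425, 2850.
Check each in increasing order: 1757^1 ≡ 1757;  1757^2 ≡ 2267;  1757^3 ≡ 272;  1757^5 ≡ 808;  1757^6 ≡ 2709;  1757^10 ≡ 2836;  1757^15 ≡ 2135;  1757^19 ≡ 607;  1757^25 ≡ 2187;  1757^30 ≡ 2327;  1757^38 ≡ 670;  1757^50 ≡ 1842;  1757^57 ≡ 1848;  1757^75 ≡ 2842;  1757^95 ≡ 826;  1757^114 ≡ 2457;  1757^150 ≡ 81;  1757^190 ≡ 887;  1757^285 ≡ 2806;  1757^475 ≡ 2850;  1757^570 ≡ 2025;  1757^950 ≡ 1.
Smallest exponent giving 1 is 950.

950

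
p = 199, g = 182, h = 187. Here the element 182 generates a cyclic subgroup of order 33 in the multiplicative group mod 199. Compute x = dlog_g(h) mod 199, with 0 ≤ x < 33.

Successive powers of 182 modulo 199:
  182^0=1  182^1=182  182^2=90  182^3=62  182^4=140  182^5=8
  182^6=63  182^7=123  182^8=98  182^9=125  182^10=64  182^11=106
  182^12=188  182^13=187
So 182^13 ≡ 187 (mod 199), giving x = 13.

13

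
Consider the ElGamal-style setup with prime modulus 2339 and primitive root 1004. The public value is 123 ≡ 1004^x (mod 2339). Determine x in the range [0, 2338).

1220

Baby-step giant-step with m = ceil(sqrt(2338)) = 49.
Baby table (1004^j mod 2339 for j=0..48):
  0:1  1:1004  2:2246  3:188  4:1632  5:1228  6:259  7:407
  8:1642  9:1912  10:1668  11:2287  12:1589  13:158  14:1919  15:1679
  16:1636  17:566  18:2226  19:1159  20:1153  21:2146  22:365  23:1576
  24:1140  25:789  26:1574  27:1471  28:975  29:1198  30:546  31:858
  32:680  33:2071  34:2252  35:1534  36:1074  37:17  38:695  39:758
  40:857  41:2015  42:2164  43:2064  44:2241  45:2185  46:2097  47:288
  48:1455
Giant step factor: 1004^(-49) ≡ 286 (mod 2339).
Scan 123·286^i mod 2339 for i = 0, 1, …:
  i=0: 123   i=1: 93   i=2: 869   i=3: 600
  i=4: 853   i=5: 702   i=6: 1957   i=7: 681
  i=8: 629   i=9: 2130     …   i=23: 474
  i=24: 2241
Match at i=24, j=44: x = 24·49 + 44 = 1220.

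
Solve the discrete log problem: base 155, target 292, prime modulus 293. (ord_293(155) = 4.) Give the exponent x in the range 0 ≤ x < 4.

2

Successive powers of 155 modulo 293:
  155^0=1  155^1=155  155^2=292
So 155^2 ≡ 292 (mod 293), giving x = 2.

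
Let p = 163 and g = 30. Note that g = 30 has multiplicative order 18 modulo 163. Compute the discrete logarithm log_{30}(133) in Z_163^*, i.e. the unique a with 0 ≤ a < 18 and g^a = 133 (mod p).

Successive powers of 30 modulo 163:
  30^0=1  30^1=30  30^2=85  30^3=105  30^4=53  30^5=123
  30^6=104  30^7=23  30^8=38  30^9=162  30^10=133
So 30^10 ≡ 133 (mod 163), giving a = 10.

10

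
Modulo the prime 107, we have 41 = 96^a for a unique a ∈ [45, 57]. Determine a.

Compute 96^45 mod 107 = 71, then multiply by 96 repeatedly:
  96^45=71  96^46=75  96^47=31  96^48=87  96^49=6
  96^50=41
Found 41 at exponent 50.

50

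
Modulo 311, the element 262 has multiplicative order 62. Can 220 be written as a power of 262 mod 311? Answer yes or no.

yes

220 ∈ ⟨262⟩ iff 220^62 ≡ 1 (mod 311), since |⟨262⟩| = 62.
220^62 mod 311 = 1.
Since 1 = 1, 220 lies in the subgroup.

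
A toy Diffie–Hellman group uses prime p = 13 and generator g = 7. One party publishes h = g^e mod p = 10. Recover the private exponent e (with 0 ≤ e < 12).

Successive powers of 7 modulo 13:
  7^0=1  7^1=7  7^2=10
So 7^2 ≡ 10 (mod 13), giving e = 2.

2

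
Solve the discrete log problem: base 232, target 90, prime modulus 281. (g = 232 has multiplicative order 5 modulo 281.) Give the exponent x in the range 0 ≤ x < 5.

3

Successive powers of 232 modulo 281:
  232^0=1  232^1=232  232^2=153  232^3=90
So 232^3 ≡ 90 (mod 281), giving x = 3.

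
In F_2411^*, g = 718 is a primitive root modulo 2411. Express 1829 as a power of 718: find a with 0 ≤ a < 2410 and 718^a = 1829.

2177

Baby-step giant-step with m = ceil(sqrt(2410)) = 50.
Baby table (718^j mod 2411 for j=0..49):
  0:1  1:718  2:1981  3:2279  4:1664  5:1307  6:547  7:2164
  8:1068  9:126  10:1261  11:1273  12:245  13:2318  14:734  15:1414
  16:221  17:1963  18:1410  19:2171  20:1272  21:1938  22:337  23:866
  24:2161  25:1325  26:1416  27:1657  28:1103  29:1146  30:677  31:1475
  32:621  33:2254  34:591  35:2  36:1436  37:1551  38:2147  39:917
  40:203  41:1094  42:1917  43:2136  44:252  45:111  46:135  47:490
  48:2225  49:1468
Giant step factor: 718^(-50) ≡ 318 (mod 2411).
Scan 1829·318^i mod 2411 for i = 0, 1, …:
  i=0: 1829   i=1: 571   i=2: 753   i=3: 765
  i=4: 2170   i=5: 514   i=6: 1915   i=7: 1398
  i=8: 940   i=9: 2367     …   i=42: 1423
  i=43: 1657
Match at i=43, j=27: a = 43·50 + 27 = 2177.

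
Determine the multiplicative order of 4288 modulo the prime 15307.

2551

The order of 4288 must divide p − 1 = 15306 = 2 · 3 · 2551.
Divisors: 1, 2, 3, 6, 2551, 5102, 7653, 15306.
Check each in increasing order: 4288^1 ≡ 4288;  4288^2 ≡ 3237;  4288^3 ≡ 12114;  4288^6 ≡ 787;  4288^2551 ≡ 1.
Smallest exponent giving 1 is 2551.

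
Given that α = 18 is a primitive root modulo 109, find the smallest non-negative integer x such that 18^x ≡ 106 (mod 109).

2

Baby-step giant-step with m = ceil(sqrt(108)) = 11.
Baby table (18^j mod 109 for j=0..10):
  0:1  1:18  2:106  3:55  4:9  5:53  6:82  7:59
  8:81  9:41  10:84
Giant step factor: 18^(-11) ≡ 70 (mod 109).
Scan 106·70^i mod 109 for i = 0, 1, …:
  i=0: 106
Match at i=0, j=2: x = 0·11 + 2 = 2.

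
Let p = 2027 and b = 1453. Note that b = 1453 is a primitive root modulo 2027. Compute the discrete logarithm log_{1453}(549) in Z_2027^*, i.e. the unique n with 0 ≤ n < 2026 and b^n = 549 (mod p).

Baby-step giant-step with m = ceil(sqrt(2026)) = 46.
Baby table (1453^j mod 2027 for j=0..45):
  0:1  1:1453  2:1102  3:1903  4:231  5:1188  6:1187  7:1761
  8:659  9:783  10:552  11:1391  12:204  13:470  14:1838  15:1055
  16:503  17:1139  18:935  19:465  20:654  21:1626  22:1123  23:2011
  24:1076  25:611  26:1984  27:358  28:1262  29:1278  30:202  31:1618
  32:1661  33:1303  34:41  35:790  36:588  37:997  38:1363  39:60
  40:19  41:1256  42:668  43:1698  44:335  45:275
Giant step factor: 1453^(-46) ≡ 483 (mod 2027).
Scan 549·483^i mod 2027 for i = 0, 1, …:
  i=0: 549   i=1: 1657   i=2: 1693   i=3: 838
  i=4: 1381   i=5: 140   i=6: 729   i=7: 1436
  i=8: 354   i=9: 714     …   i=18: 264
  i=19: 1838
Match at i=19, j=14: n = 19·46 + 14 = 888.

888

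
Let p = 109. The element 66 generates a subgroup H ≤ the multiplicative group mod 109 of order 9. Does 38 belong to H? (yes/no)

yes

38 ∈ ⟨66⟩ iff 38^9 ≡ 1 (mod 109), since |⟨66⟩| = 9.
38^9 mod 109 = 1.
Since 1 = 1, 38 lies in the subgroup.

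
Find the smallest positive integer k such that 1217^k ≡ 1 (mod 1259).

37

The order of 1217 must divide p − 1 = 1258 = 2 · 17 · 37.
Divisors: 1, 2, 17, 34, 37, 74, 629, 1258.
Check each in increasing order: 1217^1 ≡ 1217;  1217^2 ≡ 505;  1217^17 ≡ 565;  1217^34 ≡ 698;  1217^37 ≡ 1.
Smallest exponent giving 1 is 37.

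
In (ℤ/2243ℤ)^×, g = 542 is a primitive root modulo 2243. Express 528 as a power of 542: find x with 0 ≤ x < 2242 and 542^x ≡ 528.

Baby-step giant-step with m = ceil(sqrt(2242)) = 48.
Baby table (542^j mod 2243 for j=0..47):
  0:1  1:542  2:2174  3:733  4:275  5:1012  6:1212  7:1948
  8:1606  9:168  10:1336  11:1866  12:2022  13:1340  14:1791  15:1746
  16:2029  17:648  18:1308  19:148  20:1711  21:1003  22:820  23:326
  24:1738  25:2179  26:1200  27:2173  28:191  29:344  30:279  31:937
  32:936  33:394  34:463  35:1973  36:1698  37:686  38:1717  39:2012
  40:406  41:238  42:1145  43:1522  44:1743  45:403  46:855  47:1352
Giant step factor: 542^(-48) ≡ 328 (mod 2243).
Scan 528·328^i mod 2243 for i = 0, 1, …:
  i=0: 528   i=1: 473   i=2: 377   i=3: 291
  i=4: 1242   i=5: 1393   i=6: 1575   i=7: 710
  i=8: 1851   i=9: 1518     …   i=24: 787
  i=25: 191
Match at i=25, j=28: x = 25·48 + 28 = 1228.

1228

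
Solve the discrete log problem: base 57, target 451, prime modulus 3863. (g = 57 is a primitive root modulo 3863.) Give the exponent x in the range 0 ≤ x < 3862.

Baby-step giant-step with m = ceil(sqrt(3862)) = 63.
Baby table (57^j mod 3863 for j=0..62):
  0:1  1:57  2:3249  3:3632  4:2285  5:2766  6:3142  7:1396
  8:2312  9:442  10:2016  11:2885  12:2199  13:1727  14:1864  15:1947
  16:2815  17:2072  18:2214  19:2582  20:380  21:2345  22:2323  23:1069
  24:2988  25:344  26:293  27:1249  28:1659  29:1851  30:1206  31:3071
  32:1212  33:3413  34:1391  35:2027  36:3512  37:3171  38:3049  39:3821
  40:1469  41:2610  42:1976  43:605  44:3581  45:3241  46:3176  47:3334
  48:751  49:314  50:2446  51:354  52:863  53:2835  54:3212  55:1523
  56:1825  57:3587  58:3583  59:3355  60:1948  61:2872  62:1458
Giant step factor: 57^(-63) ≡ 3713 (mod 3863).
Scan 451·3713^i mod 3863 for i = 0, 1, …:
  i=0: 451   i=1: 1884   i=2: 3262   i=3: 1301
  i=4: 1863   i=5: 2549   i=6: 87   i=7: 2402
  i=8: 2822   i=9: 1630     …   i=55: 2384
  i=56: 1659
Match at i=56, j=28: x = 56·63 + 28 = 3556.

3556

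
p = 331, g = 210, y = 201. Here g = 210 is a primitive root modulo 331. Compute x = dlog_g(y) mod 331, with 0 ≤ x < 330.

Baby-step giant-step with m = ceil(sqrt(330)) = 19.
Baby table (210^j mod 331 for j=0..18):
  0:1  1:210  2:77  3:282  4:302  5:199  6:84  7:97
  8:179  9:187  10:212  11:166  12:105  13:204  14:141  15:151
  16:265  17:42  18:214
Giant step factor: 210^(-19) ≡ 135 (mod 331).
Scan 201·135^i mod 331 for i = 0, 1, …:
  i=0: 201   i=1: 324   i=2: 48   i=3: 191
  i=4: 298   i=5: 179
Match at i=5, j=8: x = 5·19 + 8 = 103.

103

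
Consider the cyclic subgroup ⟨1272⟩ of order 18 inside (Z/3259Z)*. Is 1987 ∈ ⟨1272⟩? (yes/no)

yes

1987 ∈ ⟨1272⟩ iff 1987^18 ≡ 1 (mod 3259), since |⟨1272⟩| = 18.
1987^18 mod 3259 = 1.
Since 1 = 1, 1987 lies in the subgroup.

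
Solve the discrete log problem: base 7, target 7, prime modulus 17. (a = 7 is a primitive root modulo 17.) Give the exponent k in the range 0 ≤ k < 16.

Successive powers of 7 modulo 17:
  7^0=1  7^1=7
So 7^1 ≡ 7 (mod 17), giving k = 1.

1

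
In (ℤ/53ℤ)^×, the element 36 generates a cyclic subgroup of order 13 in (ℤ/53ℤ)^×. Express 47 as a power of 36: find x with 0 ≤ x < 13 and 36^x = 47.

7

Successive powers of 36 modulo 53:
  36^0=1  36^1=36  36^2=24  36^3=16  36^4=46  36^5=13
  36^6=44  36^7=47
So 36^7 ≡ 47 (mod 53), giving x = 7.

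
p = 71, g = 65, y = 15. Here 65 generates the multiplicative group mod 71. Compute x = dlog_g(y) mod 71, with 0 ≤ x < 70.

Baby-step giant-step with m = ceil(sqrt(70)) = 9.
Baby table (65^j mod 71 for j=0..8):
  0:1  1:65  2:36  3:68  4:18  5:34  6:9  7:17
  8:40
Giant step factor: 65^(-9) ≡ 21 (mod 71).
Scan 15·21^i mod 71 for i = 0, 1, …:
  i=0: 15   i=1: 31   i=2: 12   i=3: 39
  i=4: 38   i=5: 17
Match at i=5, j=7: x = 5·9 + 7 = 52.

52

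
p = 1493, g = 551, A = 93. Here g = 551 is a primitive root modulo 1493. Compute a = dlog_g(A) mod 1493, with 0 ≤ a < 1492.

1181

Baby-step giant-step with m = ceil(sqrt(1492)) = 39.
Baby table (551^j mod 1493 for j=0..38):
  0:1  1:551  2:522  3:966  4:758  5:1111  6:31  7:658
  8:1252  9:86  10:1103  11:102  12:961  13:989  14:1487  15:1173
  16:1347  17:176  18:1424  19:799  20:1307  21:531  22:1446  23:977
  24:847  25:881  26:206  27:38  28:36  29:427  30:876  31:437
  32:414  33:1178  34:1116  35:1293  36:282  37:110  38:890
Giant step factor: 551^(-39) ≡ 37 (mod 1493).
Scan 93·37^i mod 1493 for i = 0, 1, …:
  i=0: 93   i=1: 455   i=2: 412   i=3: 314
  i=4: 1167   i=5: 1375   i=6: 113   i=7: 1195
  i=8: 918   i=9: 1120     …   i=29: 1294
  i=30: 102
Match at i=30, j=11: a = 30·39 + 11 = 1181.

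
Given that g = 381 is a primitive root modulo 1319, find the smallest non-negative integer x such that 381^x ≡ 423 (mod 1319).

1091

Baby-step giant-step with m = ceil(sqrt(1318)) = 37.
Baby table (381^j mod 1319 for j=0..36):
  0:1  1:381  2:71  3:671  4:1084  5:157  6:462  7:595
  8:1146  9:37  10:907  11:1308  12:1085  13:538  14:533  15:1266
  16:911  17:194  18:50  19:584  20:912  21:575  22:121  23:1255
  24:677  25:732  26:583  27:531  28:504  29:769  30:171  31:520
  32:270  33:1307  34:704  35:467  36:1181
Giant step factor: 381^(-37) ≡ 674 (mod 1319).
Scan 423·674^i mod 1319 for i = 0, 1, …:
  i=0: 423   i=1: 198   i=2: 233   i=3: 81
  i=4: 515   i=5: 213   i=6: 1110   i=7: 267
  i=8: 574   i=9: 409     …   i=28: 1186
  i=29: 50
Match at i=29, j=18: x = 29·37 + 18 = 1091.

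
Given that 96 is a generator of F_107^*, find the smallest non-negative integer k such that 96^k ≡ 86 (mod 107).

22

Baby-step giant-step with m = ceil(sqrt(106)) = 11.
Baby table (96^j mod 107 for j=0..10):
  0:1  1:96  2:14  3:60  4:89  5:91  6:69  7:97
  8:3  9:74  10:42
Giant step factor: 96^(-11) ≡ 22 (mod 107).
Scan 86·22^i mod 107 for i = 0, 1, …:
  i=0: 86   i=1: 73   i=2: 1
Match at i=2, j=0: k = 2·11 + 0 = 22.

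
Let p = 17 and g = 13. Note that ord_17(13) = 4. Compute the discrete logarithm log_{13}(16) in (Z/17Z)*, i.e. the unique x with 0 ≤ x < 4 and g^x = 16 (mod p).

2

Successive powers of 13 modulo 17:
  13^0=1  13^1=13  13^2=16
So 13^2 ≡ 16 (mod 17), giving x = 2.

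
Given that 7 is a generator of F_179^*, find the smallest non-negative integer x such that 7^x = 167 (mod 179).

175

Baby-step giant-step with m = ceil(sqrt(178)) = 14.
Baby table (7^j mod 179 for j=0..13):
  0:1  1:7  2:49  3:164  4:74  5:160  6:46  7:143
  8:106  9:26  10:3  11:21  12:147  13:134
Giant step factor: 7^(-14) ≡ 25 (mod 179).
Scan 167·25^i mod 179 for i = 0, 1, …:
  i=0: 167   i=1: 58   i=2: 18   i=3: 92
  i=4: 152   i=5: 41   i=6: 130   i=7: 28
  i=8: 163   i=9: 137   i=10: 24   i=11: 63
  i=12: 143
Match at i=12, j=7: x = 12·14 + 7 = 175.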